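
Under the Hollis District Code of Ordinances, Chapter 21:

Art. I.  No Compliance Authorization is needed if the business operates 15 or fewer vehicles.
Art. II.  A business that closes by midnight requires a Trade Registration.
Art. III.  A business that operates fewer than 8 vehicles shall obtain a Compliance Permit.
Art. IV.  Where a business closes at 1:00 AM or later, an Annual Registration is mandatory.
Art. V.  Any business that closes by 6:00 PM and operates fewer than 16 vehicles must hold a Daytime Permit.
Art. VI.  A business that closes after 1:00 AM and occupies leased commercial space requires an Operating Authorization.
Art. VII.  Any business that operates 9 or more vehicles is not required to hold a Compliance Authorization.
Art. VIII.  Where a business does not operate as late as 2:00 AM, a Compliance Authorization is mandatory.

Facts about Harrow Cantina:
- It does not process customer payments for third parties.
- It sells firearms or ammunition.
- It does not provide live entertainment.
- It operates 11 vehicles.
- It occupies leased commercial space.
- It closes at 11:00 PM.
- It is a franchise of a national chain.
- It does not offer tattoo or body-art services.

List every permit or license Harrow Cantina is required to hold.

Art. I. vehicles 11 ≤ 15 → exempt from Compliance Authorization.
Art. II. closes 11:00 PM, at/before midnight → Trade Registration required.
Art. III. vehicles 11 ≥ 8 → Compliance Permit not required.
Art. IV. closes 11:00 PM, at/before 1:00 AM → Annual Registration not required.
Art. V. closes 11:00 PM, after 6:00 PM; vehicles 11 < 16 → Daytime Permit not required.
Art. VI. closes 11:00 PM, at/before 1:00 AM; occupies leased commercial space → Operating Authorization not required.
Art. VII. vehicles 11 ≥ 9 → exempt from Compliance Authorization.
Art. VIII. closes 11:00 PM, at/before 2:00 AM → Compliance Authorization required.

Trade Registration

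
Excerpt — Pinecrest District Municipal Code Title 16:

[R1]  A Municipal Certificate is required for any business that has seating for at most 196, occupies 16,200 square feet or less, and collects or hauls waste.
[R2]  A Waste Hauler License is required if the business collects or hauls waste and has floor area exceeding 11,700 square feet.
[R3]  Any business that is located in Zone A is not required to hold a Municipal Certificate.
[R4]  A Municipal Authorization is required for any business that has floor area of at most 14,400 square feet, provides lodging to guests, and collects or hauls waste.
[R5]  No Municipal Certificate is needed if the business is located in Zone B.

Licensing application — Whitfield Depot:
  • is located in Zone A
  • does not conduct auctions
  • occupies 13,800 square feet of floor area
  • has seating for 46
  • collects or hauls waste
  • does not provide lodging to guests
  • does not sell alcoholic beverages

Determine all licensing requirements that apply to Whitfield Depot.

Waste Hauler License

[R1] seating 46 ≤ 196; floor area 13,800 square feet ≤ 16,200 square feet; collects or hauls waste → Municipal Certificate required.
[R2] collects or hauls waste; floor area 13,800 square feet > 11,700 square feet → Waste Hauler License required.
[R3] is located in Zone A → exempt from Municipal Certificate.
[R4] floor area 13,800 square feet ≤ 14,400 square feet; does not provide lodging to guests; collects or hauls waste → Municipal Authorization not required.
[R5] is located in Zone A (not: is located in Zone B) → Municipal Certificate exemption does not apply.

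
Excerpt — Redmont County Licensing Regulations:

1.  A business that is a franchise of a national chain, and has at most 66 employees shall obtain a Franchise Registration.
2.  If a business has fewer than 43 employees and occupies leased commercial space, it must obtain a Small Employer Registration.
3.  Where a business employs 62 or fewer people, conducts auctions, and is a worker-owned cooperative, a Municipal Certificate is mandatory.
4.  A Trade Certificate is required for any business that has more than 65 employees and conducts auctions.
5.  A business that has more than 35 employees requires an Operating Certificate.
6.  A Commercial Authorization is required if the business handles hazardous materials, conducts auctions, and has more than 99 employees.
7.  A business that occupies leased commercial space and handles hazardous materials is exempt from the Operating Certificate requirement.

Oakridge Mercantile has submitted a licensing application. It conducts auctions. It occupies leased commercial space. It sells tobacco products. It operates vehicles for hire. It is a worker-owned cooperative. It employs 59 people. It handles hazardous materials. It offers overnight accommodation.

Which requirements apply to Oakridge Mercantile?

1. is a worker-owned cooperative (not: is a franchise of a national chain); employees 59 ≤ 66 → Franchise Registration not required.
2. employees 59 ≥ 43; occupies leased commercial space → Small Employer Registration not required.
3. employees 59 ≤ 62; conducts auctions; is a worker-owned cooperative → Municipal Certificate required.
4. employees 59 ≤ 65; conducts auctions → Trade Certificate not required.
5. employees 59 > 35 → Operating Certificate required.
6. handles hazardous materials; conducts auctions; employees 59 ≤ 99 → Commercial Authorization not required.
7. occupies leased commercial space; handles hazardous materials → exempt from Operating Certificate.

Municipal Certificate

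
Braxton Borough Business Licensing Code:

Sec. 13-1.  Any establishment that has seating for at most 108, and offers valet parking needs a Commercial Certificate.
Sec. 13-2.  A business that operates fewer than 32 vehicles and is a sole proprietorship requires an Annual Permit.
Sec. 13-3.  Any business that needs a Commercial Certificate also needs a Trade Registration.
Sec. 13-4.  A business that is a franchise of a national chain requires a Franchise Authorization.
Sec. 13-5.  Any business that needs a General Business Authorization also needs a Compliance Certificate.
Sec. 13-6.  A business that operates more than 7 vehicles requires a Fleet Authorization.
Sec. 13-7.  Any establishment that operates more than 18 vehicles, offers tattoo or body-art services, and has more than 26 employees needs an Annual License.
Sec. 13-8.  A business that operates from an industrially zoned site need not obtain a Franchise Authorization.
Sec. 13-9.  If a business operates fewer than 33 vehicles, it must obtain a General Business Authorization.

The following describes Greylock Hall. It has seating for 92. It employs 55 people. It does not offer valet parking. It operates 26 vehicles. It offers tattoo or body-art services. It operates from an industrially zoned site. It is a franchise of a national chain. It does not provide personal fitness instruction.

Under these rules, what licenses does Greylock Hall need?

Sec. 13-1. seating 92 ≤ 108; does not offer valet parking → Commercial Certificate not required.
Sec. 13-2. vehicles 26 < 32; is a franchise of a national chain (not: is a sole proprietorship) → Annual Permit not required.
Sec. 13-3. Commercial Certificate is not required → no effect.
Sec. 13-4. is a franchise of a national chain → Franchise Authorization required.
Sec. 13-5. General Business Authorization is required → Compliance Certificate also required.
Sec. 13-6. vehicles 26 > 7 → Fleet Authorization required.
Sec. 13-7. vehicles 26 > 18; offers tattoo or body-art services; employees 55 > 26 → Annual License required.
Sec. 13-8. operates from an industrially zoned site → exempt from Franchise Authorization.
Sec. 13-9. vehicles 26 < 33 → General Business Authorization required.

Annual License, Compliance Certificate, Fleet Authorization, General Business Authorization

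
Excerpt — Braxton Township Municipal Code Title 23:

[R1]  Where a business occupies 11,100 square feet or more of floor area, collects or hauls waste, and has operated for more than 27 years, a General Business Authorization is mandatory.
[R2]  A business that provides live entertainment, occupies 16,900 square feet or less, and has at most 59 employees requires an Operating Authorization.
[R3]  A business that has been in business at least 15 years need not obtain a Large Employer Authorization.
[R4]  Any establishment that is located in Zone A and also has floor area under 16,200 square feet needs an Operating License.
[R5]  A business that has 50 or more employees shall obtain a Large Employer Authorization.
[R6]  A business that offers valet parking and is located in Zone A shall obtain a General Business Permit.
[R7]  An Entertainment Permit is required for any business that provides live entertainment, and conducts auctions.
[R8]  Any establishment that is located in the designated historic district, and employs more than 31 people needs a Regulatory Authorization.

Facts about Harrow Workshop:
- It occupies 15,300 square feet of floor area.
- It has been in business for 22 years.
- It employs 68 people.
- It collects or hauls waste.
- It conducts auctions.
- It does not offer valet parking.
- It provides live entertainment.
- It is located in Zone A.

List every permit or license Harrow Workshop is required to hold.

Entertainment Permit, Operating License

[R1] floor area 15,300 square feet ≥ 11,100 square feet; collects or hauls waste; years in business 22 ≤ 27 → General Business Authorization not required.
[R2] provides live entertainment; floor area 15,300 square feet ≤ 16,900 square feet; employees 68 > 59 → Operating Authorization not required.
[R3] years in business 22 ≥ 15 → exempt from Large Employer Authorization.
[R4] is located in Zone A; floor area 15,300 square feet < 16,200 square feet → Operating License required.
[R5] employees 68 ≥ 50 → Large Employer Authorization required.
[R6] does not offer valet parking; is located in Zone A → General Business Permit not required.
[R7] provides live entertainment; conducts auctions → Entertainment Permit required.
[R8] is located in Zone A (not: is located in the designated historic district); employees 68 > 31 → Regulatory Authorization not required.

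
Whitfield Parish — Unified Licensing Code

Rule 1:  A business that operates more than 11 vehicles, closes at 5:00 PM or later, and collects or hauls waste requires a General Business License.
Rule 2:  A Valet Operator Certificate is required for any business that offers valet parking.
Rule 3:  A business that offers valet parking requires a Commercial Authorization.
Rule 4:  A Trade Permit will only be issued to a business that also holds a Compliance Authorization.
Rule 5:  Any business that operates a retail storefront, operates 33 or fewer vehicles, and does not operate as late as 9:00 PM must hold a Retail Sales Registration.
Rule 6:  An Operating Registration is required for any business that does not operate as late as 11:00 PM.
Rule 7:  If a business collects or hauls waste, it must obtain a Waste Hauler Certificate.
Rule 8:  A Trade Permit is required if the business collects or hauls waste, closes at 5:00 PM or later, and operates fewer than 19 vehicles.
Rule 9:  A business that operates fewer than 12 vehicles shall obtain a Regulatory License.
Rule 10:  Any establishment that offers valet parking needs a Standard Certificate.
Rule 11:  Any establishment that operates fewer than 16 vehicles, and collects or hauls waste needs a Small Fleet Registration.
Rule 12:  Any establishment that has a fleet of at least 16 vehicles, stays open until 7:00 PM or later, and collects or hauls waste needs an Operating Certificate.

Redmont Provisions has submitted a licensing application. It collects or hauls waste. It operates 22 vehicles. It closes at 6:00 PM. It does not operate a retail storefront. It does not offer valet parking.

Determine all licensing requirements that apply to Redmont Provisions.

Rule 1: vehicles 22 > 11; closes 6:00 PM, after 5:00 PM; collects or hauls waste → General Business License required.
Rule 2: does not offer valet parking → Valet Operator Certificate not required.
Rule 3: does not offer valet parking → Commercial Authorization not required.
Rule 4: Trade Permit is not required → no effect.
Rule 5: does not operate a retail storefront; vehicles 22 ≤ 33; closes 6:00 PM, at/before 9:00 PM → Retail Sales Registration not required.
Rule 6: closes 6:00 PM, at/before 11:00 PM → Operating Registration required.
Rule 7: collects or hauls waste → Waste Hauler Certificate required.
Rule 8: collects or hauls waste; closes 6:00 PM, after 5:00 PM; vehicles 22 ≥ 19 → Trade Permit not required.
Rule 9: vehicles 22 ≥ 12 → Regulatory License not required.
Rule 10: does not offer valet parking → Standard Certificate not required.
Rule 11: vehicles 22 ≥ 16; collects or hauls waste → Small Fleet Registration not required.
Rule 12: vehicles 22 ≥ 16; closes 6:00 PM, at/before 7:00 PM; collects or hauls waste → Operating Certificate not required.

General Business License, Operating Registration, Waste Hauler Certificate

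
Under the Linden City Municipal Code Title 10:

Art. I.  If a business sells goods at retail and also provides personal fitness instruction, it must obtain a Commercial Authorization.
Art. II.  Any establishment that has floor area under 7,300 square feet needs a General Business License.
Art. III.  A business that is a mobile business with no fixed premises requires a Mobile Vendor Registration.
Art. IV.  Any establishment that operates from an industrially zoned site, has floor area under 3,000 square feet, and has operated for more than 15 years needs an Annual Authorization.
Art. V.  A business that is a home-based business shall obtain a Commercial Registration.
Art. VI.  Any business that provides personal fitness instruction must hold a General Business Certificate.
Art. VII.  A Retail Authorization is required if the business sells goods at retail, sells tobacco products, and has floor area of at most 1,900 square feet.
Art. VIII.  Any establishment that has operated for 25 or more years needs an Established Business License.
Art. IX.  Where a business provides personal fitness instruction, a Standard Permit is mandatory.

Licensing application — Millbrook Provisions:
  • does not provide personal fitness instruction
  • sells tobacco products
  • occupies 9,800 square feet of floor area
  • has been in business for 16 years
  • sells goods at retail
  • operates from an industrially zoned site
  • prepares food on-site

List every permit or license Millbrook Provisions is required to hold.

Art. I. sells goods at retail; does not provide personal fitness instruction → Commercial Authorization not required.
Art. II. floor area 9,800 square feet ≥ 7,300 square feet → General Business License not required.
Art. III. operates from an industrially zoned site (not: is a mobile business with no fixed premises) → Mobile Vendor Registration not required.
Art. IV. operates from an industrially zoned site; floor area 9,800 square feet ≥ 3,000 square feet; years in business 16 > 15 → Annual Authorization not required.
Art. V. operates from an industrially zoned site (not: is a home-based business) → Commercial Registration not required.
Art. VI. does not provide personal fitness instruction → General Business Certificate not required.
Art. VII. sells goods at retail; sells tobacco products; floor area 9,800 square feet > 1,900 square feet → Retail Authorization not required.
Art. VIII. years in business 16 < 25 → Established Business License not required.
Art. IX. does not provide personal fitness instruction → Standard Permit not required.

None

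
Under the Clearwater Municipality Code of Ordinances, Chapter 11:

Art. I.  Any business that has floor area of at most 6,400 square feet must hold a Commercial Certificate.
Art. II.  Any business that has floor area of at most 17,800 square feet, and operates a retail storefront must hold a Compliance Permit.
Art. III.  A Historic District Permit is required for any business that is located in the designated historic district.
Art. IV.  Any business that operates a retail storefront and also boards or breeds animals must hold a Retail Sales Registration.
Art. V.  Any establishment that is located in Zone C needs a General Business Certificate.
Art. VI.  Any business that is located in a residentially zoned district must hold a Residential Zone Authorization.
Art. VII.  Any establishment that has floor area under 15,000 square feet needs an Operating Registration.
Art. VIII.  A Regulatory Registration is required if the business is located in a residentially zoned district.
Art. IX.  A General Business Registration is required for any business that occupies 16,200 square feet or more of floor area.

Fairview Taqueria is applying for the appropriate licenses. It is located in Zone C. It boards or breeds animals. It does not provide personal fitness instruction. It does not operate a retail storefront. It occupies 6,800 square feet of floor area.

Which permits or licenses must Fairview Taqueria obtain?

Art. I. floor area 6,800 square feet > 6,400 square feet → Commercial Certificate not required.
Art. II. floor area 6,800 square feet ≤ 17,800 square feet; does not operate a retail storefront → Compliance Permit not required.
Art. III. is located in Zone C (not: is located in the designated historic district) → Historic District Permit not required.
Art. IV. does not operate a retail storefront; boards or breeds animals → Retail Sales Registration not required.
Art. V. is located in Zone C → General Business Certificate required.
Art. VI. is located in Zone C (not: is located in a residentially zoned district) → Residential Zone Authorization not required.
Art. VII. floor area 6,800 square feet < 15,000 square feet → Operating Registration required.
Art. VIII. is located in Zone C (not: is located in a residentially zoned district) → Regulatory Registration not required.
Art. IX. floor area 6,800 square feet < 16,200 square feet → General Business Registration not required.

General Business Certificate, Operating Registration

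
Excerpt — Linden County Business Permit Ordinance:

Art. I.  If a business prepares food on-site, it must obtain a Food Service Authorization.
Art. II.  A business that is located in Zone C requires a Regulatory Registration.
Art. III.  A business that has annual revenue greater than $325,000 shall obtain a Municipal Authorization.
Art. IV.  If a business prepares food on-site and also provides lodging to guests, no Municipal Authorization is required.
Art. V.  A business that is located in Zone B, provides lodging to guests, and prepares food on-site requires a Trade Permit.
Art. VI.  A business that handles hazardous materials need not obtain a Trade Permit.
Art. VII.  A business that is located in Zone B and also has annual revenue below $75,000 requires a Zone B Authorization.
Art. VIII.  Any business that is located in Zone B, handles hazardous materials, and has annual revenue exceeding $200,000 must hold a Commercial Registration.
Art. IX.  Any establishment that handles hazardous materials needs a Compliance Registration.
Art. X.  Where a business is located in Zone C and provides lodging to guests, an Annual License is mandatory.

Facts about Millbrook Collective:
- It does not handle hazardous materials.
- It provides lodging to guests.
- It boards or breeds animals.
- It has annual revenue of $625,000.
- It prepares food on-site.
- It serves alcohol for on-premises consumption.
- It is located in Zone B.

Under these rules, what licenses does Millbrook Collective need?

Art. I. prepares food on-site → Food Service Authorization required.
Art. II. is located in Zone B (not: is located in Zone C) → Regulatory Registration not required.
Art. III. revenue $625,000 > $325,000 → Municipal Authorization required.
Art. IV. prepares food on-site; provides lodging to guests → exempt from Municipal Authorization.
Art. V. is located in Zone B; provides lodging to guests; prepares food on-site → Trade Permit required.
Art. VI. does not handle hazardous materials → Trade Permit exemption does not apply.
Art. VII. is located in Zone B; revenue $625,000 ≥ $75,000 → Zone B Authorization not required.
Art. VIII. is located in Zone B; does not handle hazardous materials; revenue $625,000 > $200,000 → Commercial Registration not required.
Art. IX. does not handle hazardous materials → Compliance Registration not required.
Art. X. is located in Zone B (not: is located in Zone C); provides lodging to guests → Annual License not required.

Food Service Authorization, Trade Permit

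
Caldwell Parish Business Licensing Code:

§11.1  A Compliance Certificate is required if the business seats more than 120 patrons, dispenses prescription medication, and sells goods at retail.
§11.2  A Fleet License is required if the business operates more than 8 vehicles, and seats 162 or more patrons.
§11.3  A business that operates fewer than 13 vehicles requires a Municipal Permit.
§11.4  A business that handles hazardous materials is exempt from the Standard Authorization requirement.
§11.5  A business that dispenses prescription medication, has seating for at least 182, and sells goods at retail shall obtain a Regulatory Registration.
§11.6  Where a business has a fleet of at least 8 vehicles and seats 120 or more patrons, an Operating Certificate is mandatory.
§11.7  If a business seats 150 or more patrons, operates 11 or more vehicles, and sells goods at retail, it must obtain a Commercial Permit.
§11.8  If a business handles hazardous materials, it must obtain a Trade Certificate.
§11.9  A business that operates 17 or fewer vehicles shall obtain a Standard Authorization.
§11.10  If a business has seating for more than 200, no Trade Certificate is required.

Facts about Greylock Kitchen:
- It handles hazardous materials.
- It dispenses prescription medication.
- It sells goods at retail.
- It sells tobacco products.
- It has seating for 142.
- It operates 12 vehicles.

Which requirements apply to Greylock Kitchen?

Compliance Certificate, Municipal Permit, Operating Certificate, Trade Certificate

§11.1 seating 142 > 120; dispenses prescription medication; sells goods at retail → Compliance Certificate required.
§11.2 vehicles 12 > 8; seating 142 < 162 → Fleet License not required.
§11.3 vehicles 12 < 13 → Municipal Permit required.
§11.4 handles hazardous materials → exempt from Standard Authorization.
§11.5 dispenses prescription medication; seating 142 < 182; sells goods at retail → Regulatory Registration not required.
§11.6 vehicles 12 ≥ 8; seating 142 ≥ 120 → Operating Certificate required.
§11.7 seating 142 < 150; vehicles 12 ≥ 11; sells goods at retail → Commercial Permit not required.
§11.8 handles hazardous materials → Trade Certificate required.
§11.9 vehicles 12 ≤ 17 → Standard Authorization required.
§11.10 seating 142 ≤ 200 → Trade Certificate exemption does not apply.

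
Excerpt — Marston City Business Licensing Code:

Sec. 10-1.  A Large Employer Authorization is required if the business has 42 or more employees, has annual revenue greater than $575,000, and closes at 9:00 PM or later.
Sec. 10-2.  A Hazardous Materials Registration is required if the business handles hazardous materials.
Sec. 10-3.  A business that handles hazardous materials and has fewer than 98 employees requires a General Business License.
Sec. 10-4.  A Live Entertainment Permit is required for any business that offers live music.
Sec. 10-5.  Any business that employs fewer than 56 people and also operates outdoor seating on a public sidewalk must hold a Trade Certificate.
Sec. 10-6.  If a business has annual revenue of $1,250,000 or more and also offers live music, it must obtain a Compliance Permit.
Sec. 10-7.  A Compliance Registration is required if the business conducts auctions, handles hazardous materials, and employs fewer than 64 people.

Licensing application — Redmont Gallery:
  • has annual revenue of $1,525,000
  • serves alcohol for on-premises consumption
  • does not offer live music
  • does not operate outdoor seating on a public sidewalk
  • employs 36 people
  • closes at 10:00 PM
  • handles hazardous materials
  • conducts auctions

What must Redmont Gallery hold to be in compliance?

Compliance Registration, General Business License, Hazardous Materials Registration

Sec. 10-1. employees 36 < 42; revenue $1,525,000 > $575,000; closes 10:00 PM, after 9:00 PM → Large Employer Authorization not required.
Sec. 10-2. handles hazardous materials → Hazardous Materials Registration required.
Sec. 10-3. handles hazardous materials; employees 36 < 98 → General Business License required.
Sec. 10-4. does not offer live music → Live Entertainment Permit not required.
Sec. 10-5. employees 36 < 56; does not operate outdoor seating on a public sidewalk → Trade Certificate not required.
Sec. 10-6. revenue $1,525,000 ≥ $1,250,000; does not offer live music → Compliance Permit not required.
Sec. 10-7. conducts auctions; handles hazardous materials; employees 36 < 64 → Compliance Registration required.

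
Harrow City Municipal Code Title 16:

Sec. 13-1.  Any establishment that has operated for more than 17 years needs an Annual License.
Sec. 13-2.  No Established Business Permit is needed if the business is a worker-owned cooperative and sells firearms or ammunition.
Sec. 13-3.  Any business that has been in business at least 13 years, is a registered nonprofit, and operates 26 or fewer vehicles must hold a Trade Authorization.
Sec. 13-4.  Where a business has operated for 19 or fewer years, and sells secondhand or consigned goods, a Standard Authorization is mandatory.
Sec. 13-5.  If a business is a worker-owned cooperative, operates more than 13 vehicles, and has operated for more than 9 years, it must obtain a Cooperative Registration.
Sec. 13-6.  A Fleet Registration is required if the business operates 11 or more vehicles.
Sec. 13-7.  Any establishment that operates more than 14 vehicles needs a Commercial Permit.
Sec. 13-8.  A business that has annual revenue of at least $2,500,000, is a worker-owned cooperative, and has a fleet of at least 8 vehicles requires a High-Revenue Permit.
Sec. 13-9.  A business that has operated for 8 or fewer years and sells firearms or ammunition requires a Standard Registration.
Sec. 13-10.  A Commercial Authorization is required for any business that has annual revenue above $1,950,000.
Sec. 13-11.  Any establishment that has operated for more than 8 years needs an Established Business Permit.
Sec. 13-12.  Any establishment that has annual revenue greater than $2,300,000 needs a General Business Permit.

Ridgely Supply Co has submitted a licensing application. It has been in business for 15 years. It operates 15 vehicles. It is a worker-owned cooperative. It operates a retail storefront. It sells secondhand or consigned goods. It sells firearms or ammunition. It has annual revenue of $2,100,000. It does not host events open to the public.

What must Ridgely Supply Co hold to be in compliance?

Sec. 13-1. years in business 15 ≤ 17 → Annual License not required.
Sec. 13-2. is a worker-owned cooperative; sells firearms or ammunition → exempt from Established Business Permit.
Sec. 13-3. years in business 15 ≥ 13; is a worker-owned cooperative (not: is a registered nonprofit); vehicles 15 ≤ 26 → Trade Authorization not required.
Sec. 13-4. years in business 15 ≤ 19; sells secondhand or consigned goods → Standard Authorization required.
Sec. 13-5. is a worker-owned cooperative; vehicles 15 > 13; years in business 15 > 9 → Cooperative Registration required.
Sec. 13-6. vehicles 15 ≥ 11 → Fleet Registration required.
Sec. 13-7. vehicles 15 > 14 → Commercial Permit required.
Sec. 13-8. revenue $2,100,000 < $2,500,000; is a worker-owned cooperative; vehicles 15 ≥ 8 → High-Revenue Permit not required.
Sec. 13-9. years in business 15 > 8; sells firearms or ammunition → Standard Registration not required.
Sec. 13-10. revenue $2,100,000 > $1,950,000 → Commercial Authorization required.
Sec. 13-11. years in business 15 > 8 → Established Business Permit required.
Sec. 13-12. revenue $2,100,000 ≤ $2,300,000 → General Business Permit not required.

Commercial Authorization, Commercial Permit, Cooperative Registration, Fleet Registration, Standard Authorization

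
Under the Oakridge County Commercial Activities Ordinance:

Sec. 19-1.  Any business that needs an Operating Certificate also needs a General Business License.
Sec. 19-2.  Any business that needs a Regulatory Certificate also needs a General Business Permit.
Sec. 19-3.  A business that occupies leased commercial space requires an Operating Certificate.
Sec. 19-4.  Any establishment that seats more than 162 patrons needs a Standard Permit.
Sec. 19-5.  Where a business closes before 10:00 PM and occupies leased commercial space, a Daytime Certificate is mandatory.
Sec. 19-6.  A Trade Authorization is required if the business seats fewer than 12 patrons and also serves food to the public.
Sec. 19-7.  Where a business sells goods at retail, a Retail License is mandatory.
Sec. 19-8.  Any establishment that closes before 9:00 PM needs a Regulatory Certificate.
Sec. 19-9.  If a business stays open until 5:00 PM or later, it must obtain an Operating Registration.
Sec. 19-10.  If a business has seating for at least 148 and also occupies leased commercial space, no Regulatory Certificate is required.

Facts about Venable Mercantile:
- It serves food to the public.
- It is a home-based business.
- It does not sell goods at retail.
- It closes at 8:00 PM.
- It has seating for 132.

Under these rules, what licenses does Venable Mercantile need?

General Business Permit, Operating Registration, Regulatory Certificate

Sec. 19-1. Operating Certificate is not required → no effect.
Sec. 19-2. Regulatory Certificate is required → General Business Permit also required.
Sec. 19-3. is a home-based business (not: occupies leased commercial space) → Operating Certificate not required.
Sec. 19-4. seating 132 ≤ 162 → Standard Permit not required.
Sec. 19-5. closes 8:00 PM, at/before 10:00 PM; is a home-based business (not: occupies leased commercial space) → Daytime Certificate not required.
Sec. 19-6. seating 132 ≥ 12; serves food to the public → Trade Authorization not required.
Sec. 19-7. does not sell goods at retail → Retail License not required.
Sec. 19-8. closes 8:00 PM, at/before 9:00 PM → Regulatory Certificate required.
Sec. 19-9. closes 8:00 PM, after 5:00 PM → Operating Registration required.
Sec. 19-10. seating 132 < 148; is a home-based business (not: occupies leased commercial space) → Regulatory Certificate exemption does not apply.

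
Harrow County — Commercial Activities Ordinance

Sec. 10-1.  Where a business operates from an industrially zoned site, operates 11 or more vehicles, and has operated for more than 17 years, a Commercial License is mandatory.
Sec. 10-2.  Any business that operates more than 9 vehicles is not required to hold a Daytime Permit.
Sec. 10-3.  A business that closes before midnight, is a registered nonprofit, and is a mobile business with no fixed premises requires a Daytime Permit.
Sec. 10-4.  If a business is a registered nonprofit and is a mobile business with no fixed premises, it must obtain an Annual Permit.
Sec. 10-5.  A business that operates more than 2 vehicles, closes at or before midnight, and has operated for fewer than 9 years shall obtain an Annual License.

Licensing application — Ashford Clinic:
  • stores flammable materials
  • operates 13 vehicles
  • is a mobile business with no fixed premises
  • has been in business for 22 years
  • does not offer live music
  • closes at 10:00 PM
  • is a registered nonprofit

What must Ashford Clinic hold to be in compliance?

Annual Permit

Sec. 10-1. is a mobile business with no fixed premises (not: operates from an industrially zoned site); vehicles 13 ≥ 11; years in business 22 > 17 → Commercial License not required.
Sec. 10-2. vehicles 13 > 9 → exempt from Daytime Permit.
Sec. 10-3. closes 10:00 PM, at/before midnight; is a registered nonprofit; is a mobile business with no fixed premises → Daytime Permit required.
Sec. 10-4. is a registered nonprofit; is a mobile business with no fixed premises → Annual Permit required.
Sec. 10-5. vehicles 13 > 2; closes 10:00 PM, at/before midnight; years in business 22 ≥ 9 → Annual License not required.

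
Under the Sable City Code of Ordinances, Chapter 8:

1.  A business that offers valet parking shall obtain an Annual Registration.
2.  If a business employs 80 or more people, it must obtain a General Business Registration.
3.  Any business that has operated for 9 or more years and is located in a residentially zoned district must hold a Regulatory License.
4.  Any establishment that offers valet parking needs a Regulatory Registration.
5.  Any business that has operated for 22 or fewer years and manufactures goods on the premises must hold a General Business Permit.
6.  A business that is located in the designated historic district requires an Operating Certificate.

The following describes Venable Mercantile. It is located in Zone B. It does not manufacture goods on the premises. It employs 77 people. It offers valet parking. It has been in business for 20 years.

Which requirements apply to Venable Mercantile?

Annual Registration, Regulatory Registration

1. offers valet parking → Annual Registration required.
2. employees 77 < 80 → General Business Registration not required.
3. years in business 20 ≥ 9; is located in Zone B (not: is located in a residentially zoned district) → Regulatory License not required.
4. offers valet parking → Regulatory Registration required.
5. years in business 20 ≤ 22; does not manufacture goods on the premises → General Business Permit not required.
6. is located in Zone B (not: is located in the designated historic district) → Operating Certificate not required.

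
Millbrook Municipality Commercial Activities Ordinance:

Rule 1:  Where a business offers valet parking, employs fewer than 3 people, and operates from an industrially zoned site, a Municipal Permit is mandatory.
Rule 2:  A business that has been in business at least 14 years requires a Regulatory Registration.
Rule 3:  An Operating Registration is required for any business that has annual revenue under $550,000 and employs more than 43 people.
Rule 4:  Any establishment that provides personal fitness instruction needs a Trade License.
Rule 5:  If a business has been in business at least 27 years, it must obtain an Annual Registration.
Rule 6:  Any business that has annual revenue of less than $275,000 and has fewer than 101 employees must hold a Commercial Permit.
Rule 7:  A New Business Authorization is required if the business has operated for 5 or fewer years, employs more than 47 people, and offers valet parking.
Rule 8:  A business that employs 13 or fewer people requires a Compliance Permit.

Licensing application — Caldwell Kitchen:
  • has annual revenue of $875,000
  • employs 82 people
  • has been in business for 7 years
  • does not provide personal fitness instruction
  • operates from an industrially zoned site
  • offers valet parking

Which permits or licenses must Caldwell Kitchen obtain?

Rule 1: offers valet parking; employees 82 ≥ 3; operates from an industrially zoned site → Municipal Permit not required.
Rule 2: years in business 7 < 14 → Regulatory Registration not required.
Rule 3: revenue $875,000 ≥ $550,000; employees 82 > 43 → Operating Registration not required.
Rule 4: does not provide personal fitness instruction → Trade License not required.
Rule 5: years in business 7 < 27 → Annual Registration not required.
Rule 6: revenue $875,000 ≥ $275,000; employees 82 < 101 → Commercial Permit not required.
Rule 7: years in business 7 > 5; employees 82 > 47; offers valet parking → New Business Authorization not required.
Rule 8: employees 82 > 13 → Compliance Permit not required.

None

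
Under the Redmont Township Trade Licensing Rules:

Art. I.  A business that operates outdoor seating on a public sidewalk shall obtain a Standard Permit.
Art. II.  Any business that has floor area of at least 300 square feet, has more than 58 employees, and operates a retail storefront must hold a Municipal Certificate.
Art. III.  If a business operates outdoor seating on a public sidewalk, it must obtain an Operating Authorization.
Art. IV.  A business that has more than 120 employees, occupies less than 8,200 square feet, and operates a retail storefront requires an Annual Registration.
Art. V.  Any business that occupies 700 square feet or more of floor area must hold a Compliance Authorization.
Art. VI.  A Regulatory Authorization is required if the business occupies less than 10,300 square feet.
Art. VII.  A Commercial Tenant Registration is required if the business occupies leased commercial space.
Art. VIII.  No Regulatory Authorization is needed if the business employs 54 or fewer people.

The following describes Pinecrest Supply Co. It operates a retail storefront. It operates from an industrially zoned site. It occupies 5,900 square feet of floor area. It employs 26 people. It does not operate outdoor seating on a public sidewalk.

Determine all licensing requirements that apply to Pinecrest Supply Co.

Art. I. does not operate outdoor seating on a public sidewalk → Standard Permit not required.
Art. II. floor area 5,900 square feet ≥ 300 square feet; employees 26 ≤ 58; operates a retail storefront → Municipal Certificate not required.
Art. III. does not operate outdoor seating on a public sidewalk → Operating Authorization not required.
Art. IV. employees 26 ≤ 120; floor area 5,900 square feet < 8,200 square feet; operates a retail storefront → Annual Registration not required.
Art. V. floor area 5,900 square feet ≥ 700 square feet → Compliance Authorization required.
Art. VI. floor area 5,900 square feet < 10,300 square feet → Regulatory Authorization required.
Art. VII. operates from an industrially zoned site (not: occupies leased commercial space) → Commercial Tenant Registration not required.
Art. VIII. employees 26 ≤ 54 → exempt from Regulatory Authorization.

Compliance Authorization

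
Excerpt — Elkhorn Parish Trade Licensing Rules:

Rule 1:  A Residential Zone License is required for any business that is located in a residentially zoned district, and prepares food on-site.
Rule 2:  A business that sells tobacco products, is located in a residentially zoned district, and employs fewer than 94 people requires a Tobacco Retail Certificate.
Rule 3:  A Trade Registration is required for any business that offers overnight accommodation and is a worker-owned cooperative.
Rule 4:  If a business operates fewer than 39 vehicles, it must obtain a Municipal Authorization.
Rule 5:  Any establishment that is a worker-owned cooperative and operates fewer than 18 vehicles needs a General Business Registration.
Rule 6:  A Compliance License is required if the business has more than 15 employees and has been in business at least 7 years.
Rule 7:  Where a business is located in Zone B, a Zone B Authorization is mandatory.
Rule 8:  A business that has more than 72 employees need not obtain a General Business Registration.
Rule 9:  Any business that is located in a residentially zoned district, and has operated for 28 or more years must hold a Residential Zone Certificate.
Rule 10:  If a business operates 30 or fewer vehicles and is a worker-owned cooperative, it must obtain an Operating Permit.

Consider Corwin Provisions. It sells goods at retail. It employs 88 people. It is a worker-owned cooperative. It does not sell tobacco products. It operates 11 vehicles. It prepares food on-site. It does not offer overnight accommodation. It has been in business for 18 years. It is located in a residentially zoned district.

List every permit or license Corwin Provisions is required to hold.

Compliance License, Municipal Authorization, Operating Permit, Residential Zone License

Rule 1: is located in a residentially zoned district; prepares food on-site → Residential Zone License required.
Rule 2: does not sell tobacco products; is located in a residentially zoned district; employees 88 < 94 → Tobacco Retail Certificate not required.
Rule 3: does not offer overnight accommodation; is a worker-owned cooperative → Trade Registration not required.
Rule 4: vehicles 11 < 39 → Municipal Authorization required.
Rule 5: is a worker-owned cooperative; vehicles 11 < 18 → General Business Registration required.
Rule 6: employees 88 > 15; years in business 18 ≥ 7 → Compliance License required.
Rule 7: is located in a residentially zoned district (not: is located in Zone B) → Zone B Authorization not required.
Rule 8: employees 88 > 72 → exempt from General Business Registration.
Rule 9: is located in a residentially zoned district; years in business 18 < 28 → Residential Zone Certificate not required.
Rule 10: vehicles 11 ≤ 30; is a worker-owned cooperative → Operating Permit required.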